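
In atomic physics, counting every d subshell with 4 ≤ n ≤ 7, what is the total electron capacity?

A d subshell (ℓ = 2) exists for every n ≥ 3, so shells n = 4, 5, 6, 7 each contribute one — 4 subshells.
Since each d subshell holds 2(2·2+1) = 10 electrons, the total is 4 × 10 = 40.

40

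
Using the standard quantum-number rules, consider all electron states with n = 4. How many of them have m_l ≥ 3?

With n = 4 the allowed l are 0, 1, …, 3.
Contributions: l=3 → 1.
Orbitals: 1. Each orbital carries two spin states, so 1 × 2 = 2 states.

2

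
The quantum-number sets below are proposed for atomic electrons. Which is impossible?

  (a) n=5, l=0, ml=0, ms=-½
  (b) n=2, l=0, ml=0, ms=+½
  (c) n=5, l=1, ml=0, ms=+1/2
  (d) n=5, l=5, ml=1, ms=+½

(d) has l = 5 ≥ n = 5, violating 0 ≤ l ≤ n−1.
The remaining sets (a), (b), (c) satisfy all four rules.

(d)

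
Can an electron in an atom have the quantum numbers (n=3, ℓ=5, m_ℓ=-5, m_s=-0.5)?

Not allowed

The orbital quantum number must satisfy 0 ≤ ℓ ≤ n−1. With n = 3 the allowed ℓ values are 0, 1, 2, so ℓ = 5 is out of range.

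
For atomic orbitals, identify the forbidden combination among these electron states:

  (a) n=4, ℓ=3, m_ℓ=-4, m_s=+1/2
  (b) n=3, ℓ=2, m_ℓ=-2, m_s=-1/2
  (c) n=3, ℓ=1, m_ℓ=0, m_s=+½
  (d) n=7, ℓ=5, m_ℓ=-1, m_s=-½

(a) has |m_ℓ| = 4 > ℓ = 3, violating −ℓ ≤ m_ℓ ≤ ℓ.
The remaining sets (b), (c), (d) satisfy all four rules.

(a)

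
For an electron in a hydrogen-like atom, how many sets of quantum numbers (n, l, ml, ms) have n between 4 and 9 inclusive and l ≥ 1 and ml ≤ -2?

Per-shell orbital counts meeting the constraint:
n=4 → 3; n=5 → 6; n=6 → 10; n=7 → 15; n=8 → 21; n=9 → 28.
Orbitals: 3 + 6 + 10 + 15 + 21 + 28 = 83. Including both spin states (ms = ±1/2) gives 2 × 83 = 166 states.

166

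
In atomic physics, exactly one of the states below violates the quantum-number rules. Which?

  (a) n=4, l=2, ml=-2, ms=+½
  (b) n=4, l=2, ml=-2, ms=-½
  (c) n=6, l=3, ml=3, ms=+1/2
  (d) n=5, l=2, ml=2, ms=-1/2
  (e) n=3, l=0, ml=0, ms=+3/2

(e) has ms = +3/2, but an electron's spin must be ±1/2.
The remaining sets (a), (b), (c), (d) satisfy all four rules.

(e)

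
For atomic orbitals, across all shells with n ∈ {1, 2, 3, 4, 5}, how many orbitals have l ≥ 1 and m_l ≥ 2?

Treat each shell separately and count matching orbitals:
n=3 → 1; n=4 → 3; n=5 → 6.
Total orbitals: 1 + 3 + 6 = 10.

10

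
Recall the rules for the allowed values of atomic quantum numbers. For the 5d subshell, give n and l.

The leading integer gives n = 5; the letter 'd' means l = 2.

n = 5, l = 2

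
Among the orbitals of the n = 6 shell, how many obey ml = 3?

3

Go through l = 0, …, 5 (the values permitted for n = 6).
The (l, ml) pairs meeting ml = 3 give: l=3 → 1; l=4 → 1; l=5 → 1.
Total orbitals: 1 + 1 + 1 = 3.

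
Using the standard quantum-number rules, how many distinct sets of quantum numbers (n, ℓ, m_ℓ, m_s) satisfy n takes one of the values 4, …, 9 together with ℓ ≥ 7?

94

Count contributing orbitals for each principal shell:
n=8 → 15; n=9 → 32.
Orbitals: 15 + 32 = 47. Including both spin states (m_s = ±1/2) gives 2 × 47 = 94 states.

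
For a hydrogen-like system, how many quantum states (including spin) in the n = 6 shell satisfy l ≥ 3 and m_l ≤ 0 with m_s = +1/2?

15

With n = 6 the allowed l are 0, 1, …, 5.
Contributions: l=3 → 4; l=4 → 5; l=5 → 6.
Orbitals: 4 + 5 + 6 = 15. With m_s fixed to a single value there is one state per orbital, giving 15 states.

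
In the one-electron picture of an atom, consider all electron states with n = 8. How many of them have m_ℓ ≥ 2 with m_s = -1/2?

Per ℓ-value: ℓ=2 → 1; ℓ=3 → 2; ℓ=4 → 3; ℓ=5 → 4; ℓ=6 → 5; ℓ=7 → 6.
Orbitals: 1 + 2 + 3 + 4 + 5 + 6 = 21. With m_s fixed to a single value there is one state per orbital, giving 21 states.

21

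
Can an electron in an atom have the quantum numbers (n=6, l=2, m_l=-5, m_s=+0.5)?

The magnetic quantum number must satisfy −l ≤ m_l ≤ l. With l = 2, m_l can only be -2, -1, 0, 1, 2, so m_l = -5 is forbidden.

Invalid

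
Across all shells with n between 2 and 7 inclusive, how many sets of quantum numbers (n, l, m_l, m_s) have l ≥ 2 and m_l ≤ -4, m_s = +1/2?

10

Per-shell orbital counts meeting the constraint:
n=5 → 1; n=6 → 3; n=7 → 6.
Orbitals: 1 + 3 + 6 = 10. With m_s fixed to +1/2 there is one state per orbital, so 10 states.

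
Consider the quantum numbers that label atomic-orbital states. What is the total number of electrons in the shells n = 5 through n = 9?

Shell n has n² orbitals: 5²=25 + 6²=36 + 7²=49 + 8²=64 + 9²=81 = 255 orbitals.
Two spin states per orbital: 2 × 255 = 510 electrons.

510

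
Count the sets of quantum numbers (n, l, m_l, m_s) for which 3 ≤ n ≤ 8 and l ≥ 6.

82

Count contributing orbitals for each principal shell:
n=7 → 13; n=8 → 28.
Orbitals: 13 + 28 = 41. Including both spin states (m_s = ±1/2) gives 2 × 41 = 82 states.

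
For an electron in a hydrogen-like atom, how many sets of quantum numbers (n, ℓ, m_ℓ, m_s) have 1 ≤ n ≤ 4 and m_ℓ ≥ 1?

Go shell by shell, enumerating (ℓ, m_ℓ) with m_ℓ ≥ 1:
n=2 → 1; n=3 → 3; n=4 → 6.
Orbitals: 1 + 3 + 6 = 10. Including both spin states (m_s = ±1/2) gives 2 × 10 = 20 states.

20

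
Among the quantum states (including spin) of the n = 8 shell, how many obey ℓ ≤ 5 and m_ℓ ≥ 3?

For n = 8, ℓ ranges over 0 … 7.
Per ℓ-value: ℓ=3 → 1; ℓ=4 → 2; ℓ=5 → 3.
Orbitals: 1 + 2 + 3 = 6. Each orbital carries two spin states, so 6 × 2 = 12 states.

12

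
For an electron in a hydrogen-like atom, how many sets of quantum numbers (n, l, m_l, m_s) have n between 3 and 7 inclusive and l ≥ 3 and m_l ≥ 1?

80

Work shell by shell — for each n, count the (l, m_l) pairs that satisfy l ≥ 3 and m_l ≥ 1:
n=4 → 3; n=5 → 7; n=6 → 12; n=7 → 18.
Orbitals: 3 + 7 + 12 + 18 = 40. Including both spin states (m_s = ±1/2) gives 2 × 40 = 80 states.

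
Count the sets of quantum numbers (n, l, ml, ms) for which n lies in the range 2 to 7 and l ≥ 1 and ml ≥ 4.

Work shell by shell — for each n, count the (l, ml) pairs that satisfy l ≥ 1 and ml ≥ 4:
n=5 → 1; n=6 → 3; n=7 → 6.
Orbitals: 1 + 3 + 6 = 10. Including both spin states (ms = ±1/2) gives 2 × 10 = 20 states.

20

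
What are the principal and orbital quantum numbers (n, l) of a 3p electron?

n = 3, l = 1

The leading integer gives n = 3; the letter 'p' means l = 1.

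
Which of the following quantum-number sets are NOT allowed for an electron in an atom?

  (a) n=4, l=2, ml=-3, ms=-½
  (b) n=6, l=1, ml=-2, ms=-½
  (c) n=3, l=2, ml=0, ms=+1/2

(a) has |ml| = 3 > l = 2, violating −l ≤ ml ≤ l.
(b) has |ml| = 2 > l = 1, violating −l ≤ ml ≤ l.
The remaining set (c) satisfies all four rules.

(a) and (b)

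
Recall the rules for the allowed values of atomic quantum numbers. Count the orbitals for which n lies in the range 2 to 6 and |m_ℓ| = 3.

12

Count contributing orbitals for each principal shell:
n=4 → 2; n=5 → 4; n=6 → 6.
Total orbitals: 2 + 4 + 6 = 12.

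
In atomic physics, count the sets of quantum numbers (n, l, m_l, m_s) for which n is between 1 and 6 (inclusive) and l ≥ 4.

58

Per-shell orbital counts meeting the constraint:
n=5 → 9; n=6 → 20.
Orbitals: 9 + 20 = 29. Including both spin states (m_s = ±1/2) gives 2 × 29 = 58 states.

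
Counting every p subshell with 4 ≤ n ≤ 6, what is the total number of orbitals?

A p subshell (l = 1) exists for every n ≥ 2, so shells n = 4, 5, 6 each contribute one — 3 subshells.
Since each p subshell has 2·1+1 = 3 orbitals, the total is 3 × 3 = 9.

9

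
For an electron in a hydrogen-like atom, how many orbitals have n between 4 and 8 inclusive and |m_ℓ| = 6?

6

Go shell by shell, enumerating (ℓ, m_ℓ) with |m_ℓ| = 6:
n=7 → 2; n=8 → 4.
Total orbitals: 2 + 4 = 6.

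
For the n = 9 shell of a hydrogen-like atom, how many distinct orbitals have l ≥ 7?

The n = 9 shell has l = 0 through 8; check each.
The (l, ml) pairs meeting l ≥ 7 give: l=7 → 15; l=8 → 17.
Total orbitals: 15 + 17 = 32.

32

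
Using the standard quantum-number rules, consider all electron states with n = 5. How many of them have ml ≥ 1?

With n = 5 the allowed l are 0, 1, …, 4.
The (l, ml) pairs meeting ml ≥ 1 give: l=1 → 1; l=2 → 2; l=3 → 3; l=4 → 4.
Orbitals: 1 + 2 + 3 + 4 = 10. Each orbital carries two spin states, so 10 × 2 = 20 states.

20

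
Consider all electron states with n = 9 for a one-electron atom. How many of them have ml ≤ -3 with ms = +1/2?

The n = 9 shell has l = 0 through 8; check each.
Contributions: l=3 → 1; l=4 → 2; l=5 → 3; l=6 → 4; l=7 → 5; l=8 → 6.
Orbitals: 1 + 2 + 3 + 4 + 5 + 6 = 21. With ms fixed to a single value there is one state per orbital, giving 21 states.

21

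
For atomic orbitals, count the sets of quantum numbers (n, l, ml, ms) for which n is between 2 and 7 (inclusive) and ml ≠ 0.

224

Count contributing orbitals for each principal shell:
n=2 → 2; n=3 → 6; n=4 → 12; n=5 → 20; n=6 → 30; n=7 → 42.
Orbitals: 2 + 6 + 12 + 20 + 30 + 42 = 112. Including both spin states (ms = ±1/2) gives 2 × 112 = 224 states.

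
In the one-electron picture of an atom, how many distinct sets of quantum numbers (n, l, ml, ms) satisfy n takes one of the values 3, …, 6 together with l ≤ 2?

72

Per-shell orbital counts meeting the constraint:
n=3 → 9; n=4 → 9; n=5 → 9; n=6 → 9.
Orbitals: 9 + 9 + 9 + 9 = 36. Including both spin states (ms = ±1/2) gives 2 × 36 = 72 states.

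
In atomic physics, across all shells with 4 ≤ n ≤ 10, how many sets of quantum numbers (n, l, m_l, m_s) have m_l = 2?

For each n in the range, tally the orbitals obeying m_l = 2:
n=4 → 2; n=5 → 3; n=6 → 4; n=7 → 5; n=8 → 6; n=9 → 7; n=10 → 8.
Orbitals: 2 + 3 + 4 + 5 + 6 + 7 + 8 = 35. Including both spin states (m_s = ±1/2) gives 2 × 35 = 70 states.

70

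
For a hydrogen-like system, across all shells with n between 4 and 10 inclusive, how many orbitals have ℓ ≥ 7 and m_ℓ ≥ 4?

Count contributing orbitals for each principal shell:
n=8 → 4; n=9 → 9; n=10 → 15.
Total orbitals: 4 + 9 + 15 = 28.

28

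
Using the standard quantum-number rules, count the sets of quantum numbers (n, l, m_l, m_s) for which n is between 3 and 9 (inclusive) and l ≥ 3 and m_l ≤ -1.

Go shell by shell, enumerating (l, m_l) with l ≥ 3 and m_l ≤ -1:
n=4 → 3; n=5 → 7; n=6 → 12; n=7 → 18; n=8 → 25; n=9 → 33.
Orbitals: 3 + 7 + 12 + 18 + 25 + 33 = 98. Including both spin states (m_s = ±1/2) gives 2 × 98 = 196 states.

196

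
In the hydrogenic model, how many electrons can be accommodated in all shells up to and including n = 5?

110

Total orbitals = 1² + 2² + 3² + 4² + 5² = 55. Doubling for spin gives 110 electrons.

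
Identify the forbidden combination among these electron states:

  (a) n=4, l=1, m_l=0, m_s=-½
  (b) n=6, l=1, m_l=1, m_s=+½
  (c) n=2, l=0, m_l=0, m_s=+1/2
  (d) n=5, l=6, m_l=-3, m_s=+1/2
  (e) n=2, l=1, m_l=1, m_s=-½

(d)

(d) has l = 6 ≥ n = 5, violating 0 ≤ l ≤ n−1.
The remaining sets (a), (b), (c), (e) satisfy all four rules.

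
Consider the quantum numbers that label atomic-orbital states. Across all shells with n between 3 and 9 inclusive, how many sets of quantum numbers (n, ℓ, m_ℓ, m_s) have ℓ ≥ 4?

For each n in the range, tally the orbitals obeying ℓ ≥ 4:
n=5 → 9; n=6 → 20; n=7 → 33; n=8 → 48; n=9 → 65.
Orbitals: 9 + 20 + 33 + 48 + 65 = 175. Including both spin states (m_s = ±1/2) gives 2 × 175 = 350 states.

350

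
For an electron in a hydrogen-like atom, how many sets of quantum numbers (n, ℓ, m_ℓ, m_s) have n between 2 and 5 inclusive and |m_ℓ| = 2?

24

Go shell by shell, enumerating (ℓ, m_ℓ) with |m_ℓ| = 2:
n=3 → 2; n=4 → 4; n=5 → 6.
Orbitals: 2 + 4 + 6 = 12. Including both spin states (m_s = ±1/2) gives 2 × 12 = 24 states.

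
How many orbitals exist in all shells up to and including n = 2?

5

Total orbitals = 1² + 2² = 5.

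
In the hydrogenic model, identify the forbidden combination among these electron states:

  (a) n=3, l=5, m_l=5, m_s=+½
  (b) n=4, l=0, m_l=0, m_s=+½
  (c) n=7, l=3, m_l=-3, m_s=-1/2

(a) has l = 5 ≥ n = 3, violating 0 ≤ l ≤ n−1.
The remaining sets (b), (c) satisfy all four rules.

(a)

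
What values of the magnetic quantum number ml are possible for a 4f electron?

The 4f subshell has l = 3, and ml takes every integer from −l to +l. With l = 3 that gives the 7 values -3, -2, -1, 0, 1, 2, 3.

-3, -2, -1, 0, 1, 2, 3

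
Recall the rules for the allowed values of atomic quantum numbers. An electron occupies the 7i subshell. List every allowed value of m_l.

The 7i subshell has l = 6, and m_l takes every integer from −l to +l. With l = 6 that gives the 13 values -6, -5, -4, -3, -2, -1, 0, 1, 2, 3, 4, 5, 6.

-6, -5, -4, -3, -2, -1, 0, 1, 2, 3, 4, 5, 6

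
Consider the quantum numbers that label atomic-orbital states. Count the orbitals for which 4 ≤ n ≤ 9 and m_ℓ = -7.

3

Treat each shell separately and count matching orbitals:
n=8 → 1; n=9 → 2.
Total orbitals: 1 + 2 = 3.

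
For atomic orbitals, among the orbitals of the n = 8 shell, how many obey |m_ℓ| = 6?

The (ℓ, m_ℓ) pairs meeting |m_ℓ| = 6 give: ℓ=6 → 2; ℓ=7 → 2.
Total orbitals: 2 + 2 = 4.

4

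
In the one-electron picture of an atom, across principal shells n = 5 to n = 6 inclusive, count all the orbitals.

61

Shell n has n² orbitals: 5²=25 + 6²=36 = 61 orbitals.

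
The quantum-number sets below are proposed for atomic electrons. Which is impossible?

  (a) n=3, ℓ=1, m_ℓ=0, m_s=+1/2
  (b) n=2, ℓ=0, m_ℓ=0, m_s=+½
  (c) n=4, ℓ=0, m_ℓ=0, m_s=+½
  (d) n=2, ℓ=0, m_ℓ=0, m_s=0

(d) has m_s = 0, but an electron's spin must be ±1/2.
The remaining sets (a), (b), (c) satisfy all four rules.

(d)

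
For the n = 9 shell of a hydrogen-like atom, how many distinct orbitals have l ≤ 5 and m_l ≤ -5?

1

The n = 9 shell has l = 0 through 8; check each.
Orbitals with l ≤ 5 and m_l ≤ -5, by l: l=5 → 1.
Total orbitals: 1.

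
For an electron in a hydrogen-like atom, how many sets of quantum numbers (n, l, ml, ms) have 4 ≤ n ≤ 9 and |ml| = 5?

40

Per-shell orbital counts meeting the constraint:
n=6 → 2; n=7 → 4; n=8 → 6; n=9 → 8.
Orbitals: 2 + 4 + 6 + 8 = 20. Including both spin states (ms = ±1/2) gives 2 × 20 = 40 states.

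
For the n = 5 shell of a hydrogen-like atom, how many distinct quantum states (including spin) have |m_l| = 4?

For n = 5, l ranges over 0 … 4.
Per l-value: l=4 → 2.
Orbitals: 2. Each orbital carries two spin states, so 2 × 2 = 4 states.

4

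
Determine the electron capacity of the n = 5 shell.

50

A shell holds 2n² electrons: 2 × 5² = 2 × 25 = 50.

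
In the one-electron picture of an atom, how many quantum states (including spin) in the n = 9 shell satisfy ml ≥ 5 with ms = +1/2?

With n = 9 the allowed l are 0, 1, …, 8.
Per l-value: l=5 → 1; l=6 → 2; l=7 → 3; l=8 → 4.
Orbitals: 1 + 2 + 3 + 4 = 10. With ms fixed to a single value there is one state per orbital, giving 10 states.

10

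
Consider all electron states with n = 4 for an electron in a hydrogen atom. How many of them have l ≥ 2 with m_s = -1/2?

Go through l = 0, …, 3 (the values permitted for n = 4).
Orbitals with l ≥ 2, by l: l=2 → 5; l=3 → 7.
Orbitals: 5 + 7 = 12. With m_s fixed to a single value there is one state per orbital, giving 12 states.

12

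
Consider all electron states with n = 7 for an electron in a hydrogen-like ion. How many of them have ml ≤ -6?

2

For n = 7, l ranges over 0 … 6.
Per l-value: l=6 → 1.
Orbitals: 1. Each orbital carries two spin states, so 1 × 2 = 2 states.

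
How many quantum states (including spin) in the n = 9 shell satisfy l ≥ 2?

154

With n = 9 the allowed l are 0, 1, …, 8.
Orbitals with l ≥ 2, by l: l=2 → 5; l=3 → 7; l=4 → 9; l=5 → 11; l=6 → 13; l=7 → 15; l=8 → 17.
Orbitals: 5 + 7 + 9 + 11 + 13 + 15 + 17 = 77. Each orbital carries two spin states, so 77 × 2 = 154 states.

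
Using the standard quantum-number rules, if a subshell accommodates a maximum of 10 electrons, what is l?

l = 2 (d)

2(2l+1) = 10 ⇒ 2l+1 = 5 ⇒ l = 2.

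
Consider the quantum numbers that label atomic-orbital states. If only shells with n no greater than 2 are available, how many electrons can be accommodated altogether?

10

Total orbitals = 1² + 2² = 5. Doubling for spin gives 10 electrons.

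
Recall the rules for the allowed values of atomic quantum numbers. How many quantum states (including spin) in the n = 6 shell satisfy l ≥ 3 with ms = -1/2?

27

With n = 6 the allowed l are 0, 1, …, 5.
The (l, ml) pairs meeting l ≥ 3 give: l=3 → 7; l=4 → 9; l=5 → 11.
Orbitals: 7 + 9 + 11 = 27. With ms fixed to a single value there is one state per orbital, giving 27 states.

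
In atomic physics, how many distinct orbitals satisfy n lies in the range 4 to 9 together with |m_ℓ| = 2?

Count contributing orbitals for each principal shell:
n=4 → 4; n=5 → 6; n=6 → 8; n=7 → 10; n=8 → 12; n=9 → 14.
Total orbitals: 4 + 6 + 8 + 10 + 12 + 14 = 54.

54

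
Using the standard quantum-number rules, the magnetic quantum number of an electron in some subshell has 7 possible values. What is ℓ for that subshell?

m_ℓ ranges over 2ℓ+1 integers, so 2ℓ+1 = 7 ⇒ ℓ = 3.

ℓ = 3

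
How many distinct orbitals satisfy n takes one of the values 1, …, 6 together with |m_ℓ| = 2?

Count contributing orbitals for each principal shell:
n=3 → 2; n=4 → 4; n=5 → 6; n=6 → 8.
Total orbitals: 2 + 4 + 6 + 8 = 20.

20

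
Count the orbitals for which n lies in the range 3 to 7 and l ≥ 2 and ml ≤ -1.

50

Treat each shell separately and count matching orbitals:
n=3 → 2; n=4 → 5; n=5 → 9; n=6 → 14; n=7 → 20.
Total orbitals: 2 + 5 + 9 + 14 + 20 = 50.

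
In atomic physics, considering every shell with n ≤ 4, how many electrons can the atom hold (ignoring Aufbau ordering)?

Total orbitals = 1² + 2² + 3² + 4² = 30. Doubling for spin gives 60 electrons.

60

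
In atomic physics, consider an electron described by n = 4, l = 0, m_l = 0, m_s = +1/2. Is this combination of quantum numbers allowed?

Valid

n = 4 is a positive integer. l = 0 satisfies 0 ≤ l ≤ n−1 = 3. m_l = 0 lies in the range −l … +l (here 0). m_s = +1/2 is one of ±1/2.
All four constraints are satisfied.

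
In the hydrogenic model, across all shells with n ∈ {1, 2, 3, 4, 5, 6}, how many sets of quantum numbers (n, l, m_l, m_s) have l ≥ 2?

Treat each shell separately and count matching orbitals:
n=3 → 5; n=4 → 12; n=5 → 21; n=6 → 32.
Orbitals: 5 + 12 + 21 + 32 = 70. Including both spin states (m_s = ±1/2) gives 2 × 70 = 140 states.

140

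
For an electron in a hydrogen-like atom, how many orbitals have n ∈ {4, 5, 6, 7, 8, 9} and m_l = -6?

6

Per-shell orbital counts meeting the constraint:
n=7 → 1; n=8 → 2; n=9 → 3.
Total orbitals: 1 + 2 + 3 = 6.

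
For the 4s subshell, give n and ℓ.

The leading integer gives n = 4; the letter 's' means ℓ = 0.

n = 4, ℓ = 0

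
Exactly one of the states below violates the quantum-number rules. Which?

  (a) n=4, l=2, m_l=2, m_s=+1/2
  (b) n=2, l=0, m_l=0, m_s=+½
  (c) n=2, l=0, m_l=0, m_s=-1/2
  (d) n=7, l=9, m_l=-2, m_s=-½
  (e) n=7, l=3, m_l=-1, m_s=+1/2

(d)

(d) has l = 9 ≥ n = 7, violating 0 ≤ l ≤ n−1.
The remaining sets (a), (b), (c), (e) satisfy all four rules.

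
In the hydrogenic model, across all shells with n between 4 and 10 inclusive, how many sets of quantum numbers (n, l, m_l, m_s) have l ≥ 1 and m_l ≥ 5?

For each n in the range, tally the orbitals obeying l ≥ 1 and m_l ≥ 5:
n=6 → 1; n=7 → 3; n=8 → 6; n=9 → 10; n=10 → 15.
Orbitals: 1 + 3 + 6 + 10 + 15 = 35. Including both spin states (m_s = ±1/2) gives 2 × 35 = 70 states.

70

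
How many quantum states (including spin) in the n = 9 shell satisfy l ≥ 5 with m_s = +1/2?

56

Go through l = 0, …, 8 (the values permitted for n = 9).
Contributions: l=5 → 11; l=6 → 13; l=7 → 15; l=8 → 17.
Orbitals: 11 + 13 + 15 + 17 = 56. With m_s fixed to a single value there is one state per orbital, giving 56 states.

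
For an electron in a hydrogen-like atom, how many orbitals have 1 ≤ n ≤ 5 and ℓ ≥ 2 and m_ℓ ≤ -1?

16

Count contributing orbitals for each principal shell:
n=3 → 2; n=4 → 5; n=5 → 9.
Total orbitals: 2 + 5 + 9 = 16.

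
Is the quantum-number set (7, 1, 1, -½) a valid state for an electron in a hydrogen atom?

Allowed

n = 7 is a positive integer. l = 1 satisfies 0 ≤ l ≤ n−1 = 6. ml = 1 lies in the range −l … +l (here −1 … 1). ms = -1/2 is one of ±1/2.
All four constraints are satisfied.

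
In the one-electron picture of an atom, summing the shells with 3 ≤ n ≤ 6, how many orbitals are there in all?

Shell n has n² orbitals: 3²=9 + 4²=16 + 5²=25 + 6²=36 = 86 orbitals.

86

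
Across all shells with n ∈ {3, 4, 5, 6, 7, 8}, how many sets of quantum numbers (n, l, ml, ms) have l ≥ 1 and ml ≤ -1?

For each n in the range, tally the orbitals obeying l ≥ 1 and ml ≤ -1:
n=3 → 3; n=4 → 6; n=5 → 10; n=6 → 15; n=7 → 21; n=8 → 28.
Orbitals: 3 + 6 + 10 + 15 + 21 + 28 = 83. Including both spin states (ms = ±1/2) gives 2 × 83 = 166 states.

166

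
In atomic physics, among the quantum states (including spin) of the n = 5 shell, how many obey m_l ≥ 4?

2

Per l-value: l=4 → 1.
Orbitals: 1. Each orbital carries two spin states, so 1 × 2 = 2 states.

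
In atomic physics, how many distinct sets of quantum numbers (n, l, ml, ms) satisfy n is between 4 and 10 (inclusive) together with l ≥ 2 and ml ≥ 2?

Per-shell orbital counts meeting the constraint:
n=4 → 3; n=5 → 6; n=6 → 10; n=7 → 15; n=8 → 21; n=9 → 28; n=10 → 36.
Orbitals: 3 + 6 + 10 + 15 + 21 + 28 + 36 = 119. Including both spin states (ms = ±1/2) gives 2 × 119 = 238 states.

238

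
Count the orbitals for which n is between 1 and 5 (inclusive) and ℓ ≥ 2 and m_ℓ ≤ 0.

For each n in the range, tally the orbitals obeying ℓ ≥ 2 and m_ℓ ≤ 0:
n=3 → 3; n=4 → 7; n=5 → 12.
Total orbitals: 3 + 7 + 12 = 22.

22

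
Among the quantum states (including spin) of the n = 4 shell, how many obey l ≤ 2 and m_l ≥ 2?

The n = 4 shell has l = 0 through 3; check each.
The (l, m_l) pairs meeting l ≤ 2 and m_l ≥ 2 give: l=2 → 1.
Orbitals: 1. Each orbital carries two spin states, so 1 × 2 = 2 states.

2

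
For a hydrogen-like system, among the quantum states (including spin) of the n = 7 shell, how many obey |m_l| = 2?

20

The (l, m_l) pairs meeting |m_l| = 2 give: l=2 → 2; l=3 → 2; l=4 → 2; l=5 → 2; l=6 → 2.
Orbitals: 2 + 2 + 2 + 2 + 2 = 10. Each orbital carries two spin states, so 10 × 2 = 20 states.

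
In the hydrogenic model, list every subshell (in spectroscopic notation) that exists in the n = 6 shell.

6s, 6p, 6d, 6f, 6g, 6h

For n = 6, l runs from 0 to 5. In spectroscopic notation l = 0,1,2,… ↔ s,p,d,f,g,h,i, so the subshells are 6s, 6p, 6d, 6f, 6g, 6h.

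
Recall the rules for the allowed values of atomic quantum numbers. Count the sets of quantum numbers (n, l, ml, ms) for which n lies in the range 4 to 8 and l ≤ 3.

160

For each n in the range, tally the orbitals obeying l ≤ 3:
n=4 → 16; n=5 → 16; n=6 → 16; n=7 → 16; n=8 → 16.
Orbitals: 16 + 16 + 16 + 16 + 16 = 80. Including both spin states (ms = ±1/2) gives 2 × 80 = 160 states.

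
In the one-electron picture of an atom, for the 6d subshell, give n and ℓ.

The leading integer gives n = 6; the letter 'd' means ℓ = 2.

n = 6, ℓ = 2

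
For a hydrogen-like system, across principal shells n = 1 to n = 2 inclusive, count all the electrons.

10

Shell n has n² orbitals: 1²=1 + 2²=4 = 5 orbitals.
Two spin states per orbital: 2 × 5 = 10 electrons.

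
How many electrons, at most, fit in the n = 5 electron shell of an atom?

50

A shell holds 2n² electrons: 2 × 5² = 2 × 25 = 50.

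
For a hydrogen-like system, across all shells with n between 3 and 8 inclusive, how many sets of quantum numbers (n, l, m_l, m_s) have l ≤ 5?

316

Treat each shell separately and count matching orbitals:
n=3 → 9; n=4 → 16; n=5 → 25; n=6 → 36; n=7 → 36; n=8 → 36.
Orbitals: 9 + 16 + 25 + 36 + 36 + 36 = 158. Including both spin states (m_s = ±1/2) gives 2 × 158 = 316 states.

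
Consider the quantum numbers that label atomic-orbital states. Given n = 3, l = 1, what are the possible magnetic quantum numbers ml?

ml takes every integer from −l to +l. With l = 1 that gives the 3 values -1, 0, 1.

-1, 0, 1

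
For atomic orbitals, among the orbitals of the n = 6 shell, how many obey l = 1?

3

Go through l = 0, …, 5 (the values permitted for n = 6).
Contributions: l=1 → 3.
Total orbitals: 3.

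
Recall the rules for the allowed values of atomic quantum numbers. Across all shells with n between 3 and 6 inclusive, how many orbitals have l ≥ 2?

Go shell by shell, enumerating (l, m_l) with l ≥ 2:
n=3 → 5; n=4 → 12; n=5 → 21; n=6 → 32.
Total orbitals: 5 + 12 + 21 + 32 = 70.

70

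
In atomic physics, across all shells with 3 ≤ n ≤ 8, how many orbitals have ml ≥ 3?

35

For each n in the range, tally the orbitals obeying ml ≥ 3:
n=4 → 1; n=5 → 3; n=6 → 6; n=7 → 10; n=8 → 15.
Total orbitals: 1 + 3 + 6 + 10 + 15 = 35.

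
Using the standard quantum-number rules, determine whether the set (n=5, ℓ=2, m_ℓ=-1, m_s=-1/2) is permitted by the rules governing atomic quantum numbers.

Valid

n = 5 is a positive integer. ℓ = 2 satisfies 0 ≤ ℓ ≤ n−1 = 4. m_ℓ = -1 lies in the range −ℓ … +ℓ (here −2 … 2). m_s = -1/2 is one of ±1/2.
All four constraints are satisfied.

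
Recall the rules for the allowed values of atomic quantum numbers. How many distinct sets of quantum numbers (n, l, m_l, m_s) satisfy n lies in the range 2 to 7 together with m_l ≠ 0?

224

Treat each shell separately and count matching orbitals:
n=2 → 2; n=3 → 6; n=4 → 12; n=5 → 20; n=6 → 30; n=7 → 42.
Orbitals: 2 + 6 + 12 + 20 + 30 + 42 = 112. Including both spin states (m_s = ±1/2) gives 2 × 112 = 224 states.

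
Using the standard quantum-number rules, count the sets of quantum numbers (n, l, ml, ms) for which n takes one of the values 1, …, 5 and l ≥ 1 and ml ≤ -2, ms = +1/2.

Work shell by shell — for each n, count the (l, ml) pairs that satisfy l ≥ 1 and ml ≤ -2:
n=3 → 1; n=4 → 3; n=5 → 6.
Orbitals: 1 + 3 + 6 = 10. With ms fixed to +1/2 there is one state per orbital, so 10 states.

10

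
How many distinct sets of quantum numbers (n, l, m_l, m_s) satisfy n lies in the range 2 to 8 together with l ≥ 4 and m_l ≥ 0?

Treat each shell separately and count matching orbitals:
n=5 → 5; n=6 → 11; n=7 → 18; n=8 → 26.
Orbitals: 5 + 11 + 18 + 26 = 60. Including both spin states (m_s = ±1/2) gives 2 × 60 = 120 states.

120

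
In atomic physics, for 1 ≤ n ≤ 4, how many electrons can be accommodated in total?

60

Total orbitals = 1² + 2² + 3² + 4² = 30. Doubling for spin gives 60 electrons.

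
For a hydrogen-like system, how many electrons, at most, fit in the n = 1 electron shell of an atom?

2

A shell holds 2n² electrons: 2 × 1² = 2 × 1 = 2.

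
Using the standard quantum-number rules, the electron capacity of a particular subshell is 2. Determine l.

l = 0

2(2l+1) = 2 ⇒ 2l+1 = 1 ⇒ l = 0.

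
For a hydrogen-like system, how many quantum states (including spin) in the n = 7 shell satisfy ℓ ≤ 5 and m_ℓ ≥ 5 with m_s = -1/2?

1

Go through ℓ = 0, …, 6 (the values permitted for n = 7).
The (ℓ, m_ℓ) pairs meeting ℓ ≤ 5 and m_ℓ ≥ 5 give: ℓ=5 → 1.
Orbitals: 1. With m_s fixed to a single value there is one state per orbital, giving 1 state.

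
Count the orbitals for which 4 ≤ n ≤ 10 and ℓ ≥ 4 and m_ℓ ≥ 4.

56

Work shell by shell — for each n, count the (ℓ, m_ℓ) pairs that satisfy ℓ ≥ 4 and m_ℓ ≥ 4:
n=5 → 1; n=6 → 3; n=7 → 6; n=8 → 10; n=9 → 15; n=10 → 21.
Total orbitals: 1 + 3 + 6 + 10 + 15 + 21 = 56.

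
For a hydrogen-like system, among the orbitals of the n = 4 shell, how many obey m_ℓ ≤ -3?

1

The n = 4 shell has ℓ = 0 through 3; check each.
Orbitals with m_ℓ ≤ -3, by ℓ: ℓ=3 → 1.
Total orbitals: 1.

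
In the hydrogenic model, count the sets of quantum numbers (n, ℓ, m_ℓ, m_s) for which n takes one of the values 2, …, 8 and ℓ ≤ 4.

258

Go shell by shell, enumerating (ℓ, m_ℓ) with ℓ ≤ 4:
n=2 → 4; n=3 → 9; n=4 → 16; n=5 → 25; n=6 → 25; n=7 → 25; n=8 → 25.
Orbitals: 4 + 9 + 16 + 25 + 25 + 25 + 25 = 129. Including both spin states (m_s = ±1/2) gives 2 × 129 = 258 states.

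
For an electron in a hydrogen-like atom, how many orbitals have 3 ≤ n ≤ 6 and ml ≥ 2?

20

Go shell by shell, enumerating (l, ml) with ml ≥ 2:
n=3 → 1; n=4 → 3; n=5 → 6; n=6 → 10.
Total orbitals: 1 + 3 + 6 + 10 = 20.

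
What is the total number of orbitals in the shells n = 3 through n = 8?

Shell n has n² orbitals: 3²=9 + 4²=16 + 5²=25 + 6²=36 + 7²=49 + 8²=64 = 199 orbitals.

199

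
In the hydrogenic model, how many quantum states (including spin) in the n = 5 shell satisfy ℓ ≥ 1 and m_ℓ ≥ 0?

28

The (ℓ, m_ℓ) pairs meeting ℓ ≥ 1 and m_ℓ ≥ 0 give: ℓ=1 → 2; ℓ=2 → 3; ℓ=3 → 4; ℓ=4 → 5.
Orbitals: 2 + 3 + 4 + 5 = 14. Each orbital carries two spin states, so 14 × 2 = 28 states.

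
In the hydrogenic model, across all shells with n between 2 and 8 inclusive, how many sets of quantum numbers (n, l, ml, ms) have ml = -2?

42

Work shell by shell — for each n, count the (l, ml) pairs that satisfy ml = -2:
n=3 → 1; n=4 → 2; n=5 → 3; n=6 → 4; n=7 → 5; n=8 → 6.
Orbitals: 1 + 2 + 3 + 4 + 5 + 6 = 21. Including both spin states (ms = ±1/2) gives 2 × 21 = 42 states.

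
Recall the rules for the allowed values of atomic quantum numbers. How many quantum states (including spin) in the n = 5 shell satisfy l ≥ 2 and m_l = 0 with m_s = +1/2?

The n = 5 shell has l = 0 through 4; check each.
Per l-value: l=2 → 1; l=3 → 1; l=4 → 1.
Orbitals: 1 + 1 + 1 = 3. With m_s fixed to a single value there is one state per orbital, giving 3 states.

3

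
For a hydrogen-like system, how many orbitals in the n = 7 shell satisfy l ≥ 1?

Go through l = 0, …, 6 (the values permitted for n = 7).
Per l-value: l=1 → 3; l=2 → 5; l=3 → 7; l=4 → 9; l=5 → 11; l=6 → 13.
Total orbitals: 3 + 5 + 7 + 9 + 11 + 13 = 48.

48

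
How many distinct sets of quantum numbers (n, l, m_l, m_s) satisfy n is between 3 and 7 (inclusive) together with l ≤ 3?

For each n in the range, tally the orbitals obeying l ≤ 3:
n=3 → 9; n=4 → 16; n=5 → 16; n=6 → 16; n=7 → 16.
Orbitals: 9 + 16 + 16 + 16 + 16 = 73. Including both spin states (m_s = ±1/2) gives 2 × 73 = 146 states.

146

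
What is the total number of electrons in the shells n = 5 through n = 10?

Shell n has n² orbitals: 5²=25 + 6²=36 + 7²=49 + 8²=64 + 9²=81 + 10²=100 = 355 orbitals.
Two spin states per orbital: 2 × 355 = 710 electrons.

710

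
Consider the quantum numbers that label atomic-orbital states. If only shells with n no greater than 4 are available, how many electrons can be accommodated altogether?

60

Total orbitals = 1² + 2² + 3² + 4² = 30. Doubling for spin gives 60 electrons.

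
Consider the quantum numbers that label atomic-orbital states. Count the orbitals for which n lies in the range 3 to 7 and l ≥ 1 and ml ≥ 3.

Count contributing orbitals for each principal shell:
n=4 → 1; n=5 → 3; n=6 → 6; n=7 → 10.
Total orbitals: 1 + 3 + 6 + 10 = 20.

20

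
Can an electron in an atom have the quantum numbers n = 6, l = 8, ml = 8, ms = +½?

No

The orbital quantum number must satisfy 0 ≤ l ≤ n−1. With n = 6 the allowed l values are 0, 1, 2, 3, 4, 5, so l = 8 is out of range.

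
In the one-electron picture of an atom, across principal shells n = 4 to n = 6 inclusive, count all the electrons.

Shell n has n² orbitals: 4²=16 + 5²=25 + 6²=36 = 77 orbitals.
Two spin states per orbital: 2 × 77 = 154 electrons.

154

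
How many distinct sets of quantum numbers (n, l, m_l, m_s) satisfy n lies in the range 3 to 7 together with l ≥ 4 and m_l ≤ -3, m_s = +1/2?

16

For each n in the range, tally the orbitals obeying l ≥ 4 and m_l ≤ -3:
n=5 → 2; n=6 → 5; n=7 → 9.
Orbitals: 2 + 5 + 9 = 16. With m_s fixed to +1/2 there is one state per orbital, so 16 states.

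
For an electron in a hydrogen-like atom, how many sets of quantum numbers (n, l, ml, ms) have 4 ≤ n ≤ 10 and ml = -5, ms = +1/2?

15

Count contributing orbitals for each principal shell:
n=6 → 1; n=7 → 2; n=8 → 3; n=9 → 4; n=10 → 5.
Orbitals: 1 + 2 + 3 + 4 + 5 = 15. With ms fixed to +1/2 there is one state per orbital, so 15 states.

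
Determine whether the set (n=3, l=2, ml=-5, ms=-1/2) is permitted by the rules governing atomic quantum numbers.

The magnetic quantum number must satisfy −l ≤ ml ≤ l. With l = 2, ml can only be -2, -1, 0, 1, 2, so ml = -5 is forbidden.

Invalid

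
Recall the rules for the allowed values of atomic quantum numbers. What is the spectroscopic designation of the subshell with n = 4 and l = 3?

l = 3 corresponds to the letter 'f', so the subshell is 4f.

4f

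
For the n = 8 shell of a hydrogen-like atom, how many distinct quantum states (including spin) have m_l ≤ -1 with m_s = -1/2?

28

Go through l = 0, …, 7 (the values permitted for n = 8).
Contributions: l=1 → 1; l=2 → 2; l=3 → 3; l=4 → 4; l=5 → 5; l=6 → 6; l=7 → 7.
Orbitals: 1 + 2 + 3 + 4 + 5 + 6 + 7 = 28. With m_s fixed to a single value there is one state per orbital, giving 28 states.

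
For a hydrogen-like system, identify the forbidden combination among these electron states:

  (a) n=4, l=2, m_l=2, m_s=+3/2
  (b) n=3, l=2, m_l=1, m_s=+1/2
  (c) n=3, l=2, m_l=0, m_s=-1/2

(a)

(a) has m_s = +3/2, but an electron's spin must be ±1/2.
The remaining sets (b), (c) satisfy all four rules.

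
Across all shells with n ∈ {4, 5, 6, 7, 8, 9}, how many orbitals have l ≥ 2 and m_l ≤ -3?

56

Go shell by shell, enumerating (l, m_l) with l ≥ 2 and m_l ≤ -3:
n=4 → 1; n=5 → 3; n=6 → 6; n=7 → 10; n=8 → 15; n=9 → 21.
Total orbitals: 1 + 3 + 6 + 10 + 15 + 21 = 56.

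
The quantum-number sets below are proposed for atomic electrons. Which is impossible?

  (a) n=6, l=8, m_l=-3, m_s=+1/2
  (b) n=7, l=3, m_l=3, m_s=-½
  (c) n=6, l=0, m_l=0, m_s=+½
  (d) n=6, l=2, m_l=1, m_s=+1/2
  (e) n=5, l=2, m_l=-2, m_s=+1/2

(a)

(a) has l = 8 ≥ n = 6, violating 0 ≤ l ≤ n−1.
The remaining sets (b), (c), (d), (e) satisfy all four rules.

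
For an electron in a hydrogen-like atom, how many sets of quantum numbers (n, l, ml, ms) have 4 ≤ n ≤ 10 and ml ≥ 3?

168

Per-shell orbital counts meeting the constraint:
n=4 → 1; n=5 → 3; n=6 → 6; n=7 → 10; n=8 → 15; n=9 → 21; n=10 → 28.
Orbitals: 1 + 3 + 6 + 10 + 15 + 21 + 28 = 84. Including both spin states (ms = ±1/2) gives 2 × 84 = 168 states.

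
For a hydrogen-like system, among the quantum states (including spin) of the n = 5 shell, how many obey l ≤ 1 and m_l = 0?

4

Go through l = 0, …, 4 (the values permitted for n = 5).
Contributions: l=0 → 1; l=1 → 1.
Orbitals: 1 + 1 = 2. Each orbital carries two spin states, so 2 × 2 = 4 states.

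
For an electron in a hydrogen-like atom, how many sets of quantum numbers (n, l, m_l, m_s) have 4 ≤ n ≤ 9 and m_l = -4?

30

Per-shell orbital counts meeting the constraint:
n=5 → 1; n=6 → 2; n=7 → 3; n=8 → 4; n=9 → 5.
Orbitals: 1 + 2 + 3 + 4 + 5 = 15. Including both spin states (m_s = ±1/2) gives 2 × 15 = 30 states.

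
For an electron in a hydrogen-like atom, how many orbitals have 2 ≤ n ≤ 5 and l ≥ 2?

Work shell by shell — for each n, count the (l, m_l) pairs that satisfy l ≥ 2:
n=3 → 5; n=4 → 12; n=5 → 21.
Total orbitals: 5 + 12 + 21 = 38.

38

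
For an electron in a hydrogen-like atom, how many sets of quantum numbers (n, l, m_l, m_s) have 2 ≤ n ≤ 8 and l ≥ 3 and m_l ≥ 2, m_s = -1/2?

Treat each shell separately and count matching orbitals:
n=4 → 2; n=5 → 5; n=6 → 9; n=7 → 14; n=8 → 20.
Orbitals: 2 + 5 + 9 + 14 + 20 = 50. With m_s fixed to -1/2 there is one state per orbital, so 50 states.

50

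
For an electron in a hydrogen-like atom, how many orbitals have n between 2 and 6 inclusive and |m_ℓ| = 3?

Treat each shell separately and count matching orbitals:
n=4 → 2; n=5 → 4; n=6 → 6.
Total orbitals: 2 + 4 + 6 = 12.

12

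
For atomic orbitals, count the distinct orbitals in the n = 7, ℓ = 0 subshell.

A subshell has 2ℓ+1 orbitals; with ℓ = 0, that's 1.

1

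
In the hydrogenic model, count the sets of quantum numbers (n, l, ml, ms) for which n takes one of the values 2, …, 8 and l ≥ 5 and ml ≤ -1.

Count contributing orbitals for each principal shell:
n=6 → 5; n=7 → 11; n=8 → 18.
Orbitals: 5 + 11 + 18 = 34. Including both spin states (ms = ±1/2) gives 2 × 34 = 68 states.

68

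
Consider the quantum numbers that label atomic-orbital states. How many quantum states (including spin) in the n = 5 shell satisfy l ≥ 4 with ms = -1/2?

9

For n = 5, l ranges over 0 … 4.
The (l, ml) pairs meeting l ≥ 4 give: l=4 → 9.
Orbitals: 9. With ms fixed to a single value there is one state per orbital, giving 9 states.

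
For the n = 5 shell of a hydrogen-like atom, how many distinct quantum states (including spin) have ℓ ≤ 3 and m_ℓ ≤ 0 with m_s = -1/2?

10

For n = 5, ℓ ranges over 0 … 4.
The (ℓ, m_ℓ) pairs meeting ℓ ≤ 3 and m_ℓ ≤ 0 give: ℓ=0 → 1; ℓ=1 → 2; ℓ=2 → 3; ℓ=3 → 4.
Orbitals: 1 + 2 + 3 + 4 = 10. With m_s fixed to a single value there is one state per orbital, giving 10 states.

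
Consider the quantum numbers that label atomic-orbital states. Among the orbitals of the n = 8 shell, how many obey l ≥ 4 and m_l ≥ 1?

22

The n = 8 shell has l = 0 through 7; check each.
Orbitals with l ≥ 4 and m_l ≥ 1, by l: l=4 → 4; l=5 → 5; l=6 → 6; l=7 → 7.
Total orbitals: 4 + 5 + 6 + 7 = 22.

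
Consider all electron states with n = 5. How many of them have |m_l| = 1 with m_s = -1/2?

Per l-value: l=1 → 2; l=2 → 2; l=3 → 2; l=4 → 2.
Orbitals: 2 + 2 + 2 + 2 = 8. With m_s fixed to a single value there is one state per orbital, giving 8 states.

8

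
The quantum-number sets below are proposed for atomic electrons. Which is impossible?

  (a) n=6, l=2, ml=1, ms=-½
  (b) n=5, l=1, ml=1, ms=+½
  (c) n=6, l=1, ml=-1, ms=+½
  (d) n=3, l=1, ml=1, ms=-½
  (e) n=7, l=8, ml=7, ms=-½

(e)

(e) has l = 8 ≥ n = 7, violating 0 ≤ l ≤ n−1.
The remaining sets (a), (b), (c), (d) satisfy all four rules.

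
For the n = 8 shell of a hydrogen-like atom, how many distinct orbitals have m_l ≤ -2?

21

With n = 8 the allowed l are 0, 1, …, 7.
Per l-value: l=2 → 1; l=3 → 2; l=4 → 3; l=5 → 4; l=6 → 5; l=7 → 6.
Total orbitals: 1 + 2 + 3 + 4 + 5 + 6 = 21.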